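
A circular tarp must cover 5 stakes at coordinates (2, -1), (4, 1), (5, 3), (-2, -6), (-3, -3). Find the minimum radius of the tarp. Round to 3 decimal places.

5.701

A smallest enclosing disk is always determined by at most three of the input points on its boundary.
The farthest pair is (5, 3)–(-2, -6) with squared distance 130. The circle on this segment as diameter has centre (1.5, -1.5) and r² = 130/4 = 32.5.
Check (2, -1): distance² to centre = 0.5 ≤ 32.5, so it lies inside.
All remaining points lie in this disk, and no smaller disk contains both endpoints, so this is the minimum enclosing circle.
r = √(32.5) ≈ 5.701.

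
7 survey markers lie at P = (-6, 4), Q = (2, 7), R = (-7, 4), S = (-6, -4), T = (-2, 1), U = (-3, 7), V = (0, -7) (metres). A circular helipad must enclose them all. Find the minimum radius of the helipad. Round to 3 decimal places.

A smallest enclosing disk is always determined by at most three of the input points on its boundary.
The minimum enclosing circle is determined by three boundary points: Q, R, V.
Their circumcentre is (-0.75, 0.25) with r² = 53.125.
The farthest remaining point U is at distance² 50.625 ≤ 53.125.
r = √(53.125) ≈ 7.289.

7.289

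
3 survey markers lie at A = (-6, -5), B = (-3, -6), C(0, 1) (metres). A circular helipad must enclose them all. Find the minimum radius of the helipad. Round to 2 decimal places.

4.24

Side lengths²: AB² = 10, AC² = 72, BC² = 58.
Since AC² = 72 ≥ 58 + 10 = 68, the angle opposite AC is not acute, so the smallest enclosing circle has AC as diameter.
Centre = midpoint of AC = (-3, -2), r² = 72/4 = 18.
r = √18 ≈ 4.24.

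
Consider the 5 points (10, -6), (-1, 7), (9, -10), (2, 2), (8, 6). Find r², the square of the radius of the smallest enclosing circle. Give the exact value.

97.25

The minimum enclosing circle of a finite set is fixed by two of the points (as a diameter) or three (as a circumcircle).
The farthest pair is (-1, 7)–(9, -10) with squared distance 389. The circle on this segment as diameter has centre (4, -1.5) and r² = 389/4 = 97.25.
Check (10, -6): distance² to centre = 56.25 ≤ 97.25, so it lies inside.
All remaining points lie in this disk, and no smaller disk contains both endpoints, so this is the minimum enclosing circle.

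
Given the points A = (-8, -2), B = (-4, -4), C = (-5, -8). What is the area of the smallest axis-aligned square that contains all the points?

The bounding box has width 4 and height 6.
An axis-aligned square enclosing the set must have side ≥ max(width, height).
So the minimum side is max(4, 6) = 6.
Area = 6² = 36.

36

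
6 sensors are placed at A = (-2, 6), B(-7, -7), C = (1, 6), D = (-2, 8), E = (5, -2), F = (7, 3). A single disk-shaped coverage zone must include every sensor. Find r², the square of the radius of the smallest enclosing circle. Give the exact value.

76.6015625

A smallest enclosing disk is always determined by at most three of the input points on its boundary.
The minimum enclosing circle is determined by three boundary points: B, D, F.
Their circumcentre is (-0.9375, -0.6875) with r² = 76.6015625.
The farthest remaining point C is at distance² 48.4765625 ≤ 76.6015625.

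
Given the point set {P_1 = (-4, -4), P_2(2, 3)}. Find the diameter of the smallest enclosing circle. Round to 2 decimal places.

9.22

The smallest circle enclosing two points has them as diameter endpoints.
Centre = midpoint = (-1, -0.5); r² = |P_1P_2|²/4 = 85/4 = 21.25.
Diameter = 2r = 2√(21.25) ≈ 9.22.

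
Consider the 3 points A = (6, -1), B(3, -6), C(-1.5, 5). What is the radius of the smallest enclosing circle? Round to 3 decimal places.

Side lengths²: AB² = 34, AC² = 92.25, BC² = 141.25.
Since BC² = 141.25 ≥ 92.25 + 34 = 126.25, the angle opposite BC is not acute, so the smallest enclosing circle has BC as diameter.
Centre = midpoint of BC = (0.75, -0.5), r² = 141.25/4 = 35.3125.
r = √(35.3125) ≈ 5.942.

5.942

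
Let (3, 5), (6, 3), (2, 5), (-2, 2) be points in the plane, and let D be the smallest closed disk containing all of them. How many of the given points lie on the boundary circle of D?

The minimum enclosing circle of a finite set is fixed by two of the points (as a diameter) or three (as a circumcircle).
The farthest pair is (6, 3)–(-2, 2) with squared distance 65. The circle on this segment as diameter has centre (2, 2.5) and r² = 65/4 = 16.25.
Check (3, 5): distance² to centre = 7.25 ≤ 16.25, so it lies inside.
All remaining points lie in this disk, and no smaller disk contains both endpoints, so this is the minimum enclosing circle.
The points at distance exactly r from the centre are (6, 3), (-2, 2) — 2 points.

2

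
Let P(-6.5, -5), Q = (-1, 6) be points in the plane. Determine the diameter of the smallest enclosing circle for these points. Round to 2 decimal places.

The smallest circle enclosing two points has them as diameter endpoints.
Centre = midpoint = (-3.75, 0.5); r² = |PQ|²/4 = 151.25/4 = 37.8125.
Diameter = 2r = 2√(37.8125) ≈ 12.30.

12.30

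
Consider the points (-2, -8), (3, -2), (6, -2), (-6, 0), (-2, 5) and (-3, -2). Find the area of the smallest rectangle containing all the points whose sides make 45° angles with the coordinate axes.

105

In coordinates u = x + y, v = x − y the rectangle is axis-aligned; the map (x,y)→(u,v) scales areas by 2.
u-values: -10, 1, 4, -6, 3, -5; range = 4 − (-10) = 14.
v-values: 6, 5, 8, -6, -7, -1; range = 8 − (-7) = 15.
Area = (14 × 15) / 2 = 105.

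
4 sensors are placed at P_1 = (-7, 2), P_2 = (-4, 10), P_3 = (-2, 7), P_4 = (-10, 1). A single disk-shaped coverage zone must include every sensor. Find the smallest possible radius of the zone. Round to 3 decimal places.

By Welzl's lemma the MEC is supported by two points (diametrically opposite) or three points (on a circumcircle).
The farthest pair is P_2–P_4 with squared distance 117. The circle on this segment as diameter has centre (-7, 5.5) and r² = 117/4 = 29.25.
Check P_1: distance² to centre = 12.25 ≤ 29.25, so it lies inside.
All remaining points lie in this disk, and no smaller disk contains both endpoints, so this is the minimum enclosing circle.
r = √(29.25) ≈ 5.408.

5.408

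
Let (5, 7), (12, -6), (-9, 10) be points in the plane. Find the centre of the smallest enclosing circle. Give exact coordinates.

Call the three points A, B, C in the order given.
Side lengths²: AB² = 218, AC² = 205, BC² = 697.
Since BC² = 697 ≥ 218 + 205 = 423, the angle opposite BC is not acute, so the smallest enclosing circle has BC as diameter.
Centre = midpoint of BC = (1.5, 2), r² = 697/4 = 174.25.
Centre = (1.5, 2).

(1.5, 2)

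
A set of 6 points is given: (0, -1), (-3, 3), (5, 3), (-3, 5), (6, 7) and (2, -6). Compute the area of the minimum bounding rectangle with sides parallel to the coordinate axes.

117

x ranges over [-3, 6], width 9.
y ranges over [-6, 7], height 13.
Area = 9 × 13 = 117.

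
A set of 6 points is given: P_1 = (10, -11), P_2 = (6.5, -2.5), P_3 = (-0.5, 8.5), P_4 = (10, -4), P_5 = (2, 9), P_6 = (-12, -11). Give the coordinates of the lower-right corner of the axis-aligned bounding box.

x-range [-12, 10], y-range [-11, 9].
The lower-right corner is (10, -11).

(10, -11)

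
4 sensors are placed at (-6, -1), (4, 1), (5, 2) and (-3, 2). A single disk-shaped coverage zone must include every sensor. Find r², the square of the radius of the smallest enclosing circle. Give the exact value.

32.5

A smallest enclosing disk is always determined by at most three of the input points on its boundary.
The farthest pair is (-6, -1)–(5, 2) with squared distance 130. The circle on this segment as diameter has centre (-0.5, 0.5) and r² = 130/4 = 32.5.
Check (4, 1): distance² to centre = 20.5 ≤ 32.5, so it lies inside.
All remaining points lie in this disk, and no smaller disk contains both endpoints, so this is the minimum enclosing circle.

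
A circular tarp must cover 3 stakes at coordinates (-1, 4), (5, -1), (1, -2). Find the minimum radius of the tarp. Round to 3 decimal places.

3.905

Call the three points A, B, C in the order given.
Side lengths²: AB² = 61, AC² = 40, BC² = 17.
Since AB² = 61 ≥ 40 + 17 = 57, the angle opposite AB is not acute, so the smallest enclosing circle has AB as diameter.
Centre = midpoint of AB = (2, 1.5), r² = 61/4 = 15.25.
r = √(15.25) ≈ 3.905.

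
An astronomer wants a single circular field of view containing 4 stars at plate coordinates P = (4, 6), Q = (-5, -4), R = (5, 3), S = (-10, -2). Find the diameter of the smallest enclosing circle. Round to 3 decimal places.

The farthest pair is P–S with squared distance 260. The circle on this segment as diameter has centre (-3, 2) and r² = 260/4 = 65.
Check Q: distance² to centre = 40 ≤ 65, so it lies inside.
All remaining points lie in this disk, and no smaller disk contains both endpoints, so this is the minimum enclosing circle.
Diameter = 2r = 2√65 ≈ 16.125.

16.125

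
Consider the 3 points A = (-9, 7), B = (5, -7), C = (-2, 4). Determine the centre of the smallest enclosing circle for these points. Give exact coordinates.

Side lengths²: AB² = 392, AC² = 58, BC² = 170.
Since AB² = 392 ≥ 170 + 58 = 228, the angle opposite AB is not acute, so the smallest enclosing circle has AB as diameter.
Centre = midpoint of AB = (-2, 0), r² = 392/4 = 98.
Centre = (-2, 0).

(-2, 0)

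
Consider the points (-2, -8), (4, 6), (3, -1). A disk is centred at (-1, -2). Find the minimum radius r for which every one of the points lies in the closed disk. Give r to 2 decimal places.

9.43

The required radius is the distance from (-1, -2) to the farthest point.
Squared distances: 37, 89, 17.
Maximum is 89, attained at (4, 6).
r = √89 ≈ 9.43.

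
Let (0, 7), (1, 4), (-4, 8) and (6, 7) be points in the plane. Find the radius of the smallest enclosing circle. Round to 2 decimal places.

5.02

By Welzl's lemma the MEC is supported by two points (diametrically opposite) or three points (on a circumcircle).
The farthest pair is (-4, 8)–(6, 7) with squared distance 101. The circle on this segment as diameter has centre (1, 7.5) and r² = 101/4 = 25.25.
Check (0, 7): distance² to centre = 1.25 ≤ 25.25, so it lies inside.
All remaining points lie in this disk, and no smaller disk contains both endpoints, so this is the minimum enclosing circle.
r = √(25.25) ≈ 5.02.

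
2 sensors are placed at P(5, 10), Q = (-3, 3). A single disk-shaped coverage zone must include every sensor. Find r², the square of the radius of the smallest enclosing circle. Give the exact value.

28.25

The smallest circle enclosing two points has them as diameter endpoints.
Centre = midpoint = (1, 6.5); r² = |PQ|²/4 = 113/4 = 28.25.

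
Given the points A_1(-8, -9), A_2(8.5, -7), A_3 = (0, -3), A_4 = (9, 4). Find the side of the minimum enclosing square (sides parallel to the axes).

The bounding box has width 17 and height 13.
An axis-aligned square enclosing the set must have side ≥ max(width, height).
So the minimum side is max(17, 13) = 17.

17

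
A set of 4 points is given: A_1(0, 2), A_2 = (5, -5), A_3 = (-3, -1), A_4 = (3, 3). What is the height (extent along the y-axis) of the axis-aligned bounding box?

max y = 3, min y = -5, so height = 8.

8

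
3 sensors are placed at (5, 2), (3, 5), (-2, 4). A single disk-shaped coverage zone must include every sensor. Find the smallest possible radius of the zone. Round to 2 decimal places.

Call the three points A, B, C in the order given.
Side lengths²: AB² = 13, AC² = 53, BC² = 26.
Since AC² = 53 ≥ 26 + 13 = 39, the angle opposite AC is not acute, so the smallest enclosing circle has AC as diameter.
Centre = midpoint of AC = (1.5, 3), r² = 53/4 = 13.25.
r = √(13.25) ≈ 3.64.

3.64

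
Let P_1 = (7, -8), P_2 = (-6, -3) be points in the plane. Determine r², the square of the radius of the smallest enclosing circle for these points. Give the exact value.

48.5

The smallest circle enclosing two points has them as diameter endpoints.
Centre = midpoint = (0.5, -5.5); r² = |P_1P_2|²/4 = 194/4 = 48.5.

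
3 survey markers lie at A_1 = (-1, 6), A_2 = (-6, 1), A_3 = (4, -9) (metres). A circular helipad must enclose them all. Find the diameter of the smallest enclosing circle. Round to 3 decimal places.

Side lengths²: A_1A_2² = 50, A_1A_3² = 250, A_2A_3² = 200.
Since A_1A_3² = 250 ≥ 200 + 50 = 250, the angle opposite A_1A_3 is not acute, so the smallest enclosing circle has A_1A_3 as diameter.
Centre = midpoint of A_1A_3 = (1.5, -1.5), r² = 250/4 = 62.5.
Diameter = 2r = 2√(62.5) ≈ 15.811.

15.811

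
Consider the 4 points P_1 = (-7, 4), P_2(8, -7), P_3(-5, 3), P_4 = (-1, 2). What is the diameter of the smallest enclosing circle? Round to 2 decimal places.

A smallest enclosing disk is always determined by at most three of the input points on its boundary.
The farthest pair is P_1–P_2 with squared distance 346. The circle on this segment as diameter has centre (0.5, -1.5) and r² = 346/4 = 86.5.
Check P_3: distance² to centre = 50.5 ≤ 86.5, so it lies inside.
All remaining points lie in this disk, and no smaller disk contains both endpoints, so this is the minimum enclosing circle.
Diameter = 2r = 2√(86.5) ≈ 18.60.

18.60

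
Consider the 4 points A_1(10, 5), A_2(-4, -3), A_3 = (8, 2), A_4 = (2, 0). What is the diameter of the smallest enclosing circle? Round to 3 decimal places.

16.125

The minimum enclosing circle of a finite set is fixed by two of the points (as a diameter) or three (as a circumcircle).
The farthest pair is A_1–A_2 with squared distance 260. The circle on this segment as diameter has centre (3, 1) and r² = 260/4 = 65.
Check A_3: distance² to centre = 26 ≤ 65, so it lies inside.
All remaining points lie in this disk, and no smaller disk contains both endpoints, so this is the minimum enclosing circle.
Diameter = 2r = 2√65 ≈ 16.125.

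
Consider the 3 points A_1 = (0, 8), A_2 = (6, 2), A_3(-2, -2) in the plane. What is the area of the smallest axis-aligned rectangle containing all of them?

80

x ranges over [-2, 6], width 8.
y ranges over [-2, 8], height 10.
Area = 8 × 10 = 80.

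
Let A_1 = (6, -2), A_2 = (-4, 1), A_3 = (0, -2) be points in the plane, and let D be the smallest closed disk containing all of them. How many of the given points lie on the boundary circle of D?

2

Side lengths²: A_1A_2² = 109, A_1A_3² = 36, A_2A_3² = 25.
Since A_1A_2² = 109 ≥ 36 + 25 = 61, the angle opposite A_1A_2 is not acute, so the smallest enclosing circle has A_1A_2 as diameter.
Centre = midpoint of A_1A_2 = (1, -0.5), r² = 109/4 = 27.25.
The points at distance exactly r from the centre are A_1, A_2 — 2 points.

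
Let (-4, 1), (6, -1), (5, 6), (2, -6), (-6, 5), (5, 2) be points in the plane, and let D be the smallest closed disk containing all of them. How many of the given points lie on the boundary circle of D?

The minimum enclosing circle of a finite set is fixed by two of the points (as a diameter) or three (as a circumcircle).
The minimum enclosing circle is determined by three boundary points: (5, 6), (2, -6), (-6, 5).
Their circumcentre is (-7/86, 77/86) with r² = 191845/3698.
The farthest remaining point (6, -1) is at distance² 150049/3698 ≤ 191845/3698.
The points at distance exactly r from the centre are (5, 6), (2, -6), (-6, 5) — 3 points.

3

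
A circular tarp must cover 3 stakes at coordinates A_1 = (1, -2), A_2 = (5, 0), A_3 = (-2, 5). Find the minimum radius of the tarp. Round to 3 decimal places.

Side lengths²: A_1A_2² = 20, A_1A_3² = 58, A_2A_3² = 74.
Since A_2A_3² = 74 < 58 + 20 = 78, the triangle is acute, so the smallest enclosing circle is the circumcircle.
Circumcentre = (23/17, 39/17), r² = 5365/289.
r = √(5365/289) ≈ 4.309.

4.309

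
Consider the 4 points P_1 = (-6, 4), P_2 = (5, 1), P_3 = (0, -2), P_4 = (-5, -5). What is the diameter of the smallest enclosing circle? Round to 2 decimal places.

12.54

The minimum enclosing circle of a finite set is fixed by two of the points (as a diameter) or three (as a circumcircle).
The minimum enclosing circle is determined by three boundary points: P_1, P_2, P_4.
Their circumcentre is (-1.1875, -1/48) with r² = 45305/1152.
The farthest remaining point P_3 is at distance² 6137/1152 ≤ 45305/1152.
Diameter = 2r = 2√(45305/1152) ≈ 12.54.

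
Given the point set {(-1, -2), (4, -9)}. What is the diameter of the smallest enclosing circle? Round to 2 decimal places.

The smallest circle enclosing two points has them as diameter endpoints.
Centre = midpoint = (1.5, -5.5); r² = |(-1, -2)−(4, -9)|²/4 = 74/4 = 18.5.
Diameter = 2r = 2√(18.5) ≈ 8.60.

8.60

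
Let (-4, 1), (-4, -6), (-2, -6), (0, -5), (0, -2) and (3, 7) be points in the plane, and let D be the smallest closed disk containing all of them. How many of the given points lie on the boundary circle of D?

By Welzl's lemma the MEC is supported by two points (diametrically opposite) or three points (on a circumcircle).
The farthest pair is (-4, -6)–(3, 7) with squared distance 218. The circle on this segment as diameter has centre (-0.5, 0.5) and r² = 218/4 = 54.5.
Check (-4, 1): distance² to centre = 12.5 ≤ 54.5, so it lies inside.
All remaining points lie in this disk, and no smaller disk contains both endpoints, so this is the minimum enclosing circle.
The points at distance exactly r from the centre are (-4, -6), (3, 7) — 2 points.

2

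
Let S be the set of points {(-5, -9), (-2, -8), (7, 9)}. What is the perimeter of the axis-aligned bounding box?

Width = max x − min x = 7 − (-5) = 12.
Height = max y − min y = 9 − (-9) = 18.
Perimeter = 2(12 + 18) = 60.

60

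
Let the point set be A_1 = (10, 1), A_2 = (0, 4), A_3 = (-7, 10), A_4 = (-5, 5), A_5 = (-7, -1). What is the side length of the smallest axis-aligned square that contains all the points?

The bounding box has width 17 and height 11.
An axis-aligned square enclosing the set must have side ≥ max(width, height).
So the minimum side is max(17, 11) = 17.

17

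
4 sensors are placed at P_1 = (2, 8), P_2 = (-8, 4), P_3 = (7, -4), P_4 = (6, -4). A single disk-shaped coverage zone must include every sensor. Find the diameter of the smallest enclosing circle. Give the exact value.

17

A smallest enclosing disk is always determined by at most three of the input points on its boundary.
The farthest pair is P_2–P_3 with squared distance 289. The circle on this segment as diameter has centre (-0.5, 0) and r² = 289/4 = 72.25.
Check P_1: distance² to centre = 70.25 ≤ 72.25, so it lies inside.
All remaining points lie in this disk, and no smaller disk contains both endpoints, so this is the minimum enclosing circle.
Diameter = 2r = 2√(72.25) = 17.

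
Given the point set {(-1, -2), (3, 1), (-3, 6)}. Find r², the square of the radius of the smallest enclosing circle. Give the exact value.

Call the three points A, B, C in the order given.
Side lengths²: AB² = 25, AC² = 68, BC² = 61.
Since AC² = 68 < 61 + 25 = 86, the triangle is acute, so the smallest enclosing circle is the circumcircle.
Circumcentre = (-20/19, 85/38), r² = 25925/1444.

25925/1444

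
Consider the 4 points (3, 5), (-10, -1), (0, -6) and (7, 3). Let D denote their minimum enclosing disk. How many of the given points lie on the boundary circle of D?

By Welzl's lemma the MEC is supported by two points (diametrically opposite) or three points (on a circumcircle).
The farthest pair is (-10, -1)–(7, 3) with squared distance 305. The circle on this segment as diameter has centre (-1.5, 1) and r² = 305/4 = 76.25.
Check (3, 5): distance² to centre = 36.25 ≤ 76.25, so it lies inside.
All remaining points lie in this disk, and no smaller disk contains both endpoints, so this is the minimum enclosing circle.
The points at distance exactly r from the centre are (-10, -1), (7, 3) — 2 points.

2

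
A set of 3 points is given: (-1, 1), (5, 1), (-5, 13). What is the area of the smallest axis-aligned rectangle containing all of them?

120

x ranges over [-5, 5], width 10.
y ranges over [1, 13], height 12.
Area = 10 × 12 = 120.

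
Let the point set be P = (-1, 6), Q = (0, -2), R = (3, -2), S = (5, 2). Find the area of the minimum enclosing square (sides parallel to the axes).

The bounding box has width 6 and height 8.
An axis-aligned square enclosing the set must have side ≥ max(width, height).
So the minimum side is max(6, 8) = 8.
Area = 8² = 64.

64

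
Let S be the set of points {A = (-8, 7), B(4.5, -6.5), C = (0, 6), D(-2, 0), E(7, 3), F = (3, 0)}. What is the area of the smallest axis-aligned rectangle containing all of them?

202.5

x ranges over [-8, 7], width 15.
y ranges over [-6.5, 7], height 13.5.
Area = 15 × 13.5 = 202.5.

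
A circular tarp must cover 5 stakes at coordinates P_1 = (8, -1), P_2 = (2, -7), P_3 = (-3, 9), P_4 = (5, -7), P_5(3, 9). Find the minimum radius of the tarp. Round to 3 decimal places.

8.944

A smallest enclosing disk is always determined by at most three of the input points on its boundary.
The farthest pair is P_3–P_4 with squared distance 320. The circle on this segment as diameter has centre (1, 1) and r² = 320/4 = 80.
Check P_1: distance² to centre = 53 ≤ 80, so it lies inside.
All remaining points lie in this disk, and no smaller disk contains both endpoints, so this is the minimum enclosing circle.
r = √80 ≈ 8.944.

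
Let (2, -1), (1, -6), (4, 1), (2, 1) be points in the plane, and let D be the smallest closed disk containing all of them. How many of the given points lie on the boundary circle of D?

The farthest pair is (1, -6)–(4, 1) with squared distance 58. The circle on this segment as diameter has centre (2.5, -2.5) and r² = 58/4 = 14.5.
Check (2, -1): distance² to centre = 2.5 ≤ 14.5, so it lies inside.
All remaining points lie in this disk, and no smaller disk contains both endpoints, so this is the minimum enclosing circle.
The points at distance exactly r from the centre are (1, -6), (4, 1) — 2 points.

2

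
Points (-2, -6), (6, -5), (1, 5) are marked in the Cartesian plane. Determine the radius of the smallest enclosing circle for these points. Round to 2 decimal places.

6.05

Call the three points A, B, C in the order given.
Side lengths²: AB² = 65, AC² = 130, BC² = 125.
Since AC² = 130 < 125 + 65 = 190, the triangle is acute, so the smallest enclosing circle is the circumcircle.
Circumcentre = (49/34, -35/34), r² = 21125/578.
r = √(21125/578) ≈ 6.05.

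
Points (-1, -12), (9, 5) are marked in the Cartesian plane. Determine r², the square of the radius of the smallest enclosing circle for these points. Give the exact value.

The smallest circle enclosing two points has them as diameter endpoints.
Centre = midpoint = (4, -3.5); r² = |(-1, -12)−(9, 5)|²/4 = 389/4 = 97.25.

97.25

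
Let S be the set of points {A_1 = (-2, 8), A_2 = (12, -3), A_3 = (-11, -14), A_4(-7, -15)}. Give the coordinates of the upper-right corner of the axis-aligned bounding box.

x-range [-11, 12], y-range [-15, 8].
The upper-right corner is (12, 8).

(12, 8)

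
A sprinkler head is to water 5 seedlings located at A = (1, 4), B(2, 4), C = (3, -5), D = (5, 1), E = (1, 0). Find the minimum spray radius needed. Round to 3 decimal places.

4.610

A smallest enclosing disk is always determined by at most three of the input points on its boundary.
The farthest pair is A–C with squared distance 85. The circle on this segment as diameter has centre (2, -0.5) and r² = 85/4 = 21.25.
Check B: distance² to centre = 20.25 ≤ 21.25, so it lies inside.
All remaining points lie in this disk, and no smaller disk contains both endpoints, so this is the minimum enclosing circle.
r = √(21.25) ≈ 4.610.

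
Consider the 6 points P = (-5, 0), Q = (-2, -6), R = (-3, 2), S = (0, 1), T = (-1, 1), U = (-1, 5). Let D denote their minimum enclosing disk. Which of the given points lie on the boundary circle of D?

The farthest pair is Q–U with squared distance 122. The circle on this segment as diameter has centre (-1.5, -0.5) and r² = 122/4 = 30.5.
Check P: distance² to centre = 12.5 ≤ 30.5, so it lies inside.
All remaining points lie in this disk, and no smaller disk contains both endpoints, so this is the minimum enclosing circle.
The points at distance exactly r from the centre are Q, U — 2 points.

Q, U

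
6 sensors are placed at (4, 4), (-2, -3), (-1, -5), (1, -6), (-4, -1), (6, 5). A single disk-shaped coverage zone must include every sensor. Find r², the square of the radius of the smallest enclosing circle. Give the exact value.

38.78125

By Welzl's lemma the MEC is supported by two points (diametrically opposite) or three points (on a circumcircle).
The minimum enclosing circle is determined by three boundary points: (1, -6), (-4, -1), (6, 5).
Their circumcentre is (2.125, 0.125) with r² = 38.78125.
The farthest remaining point (-1, -5) is at distance² 36.03125 ≤ 38.78125.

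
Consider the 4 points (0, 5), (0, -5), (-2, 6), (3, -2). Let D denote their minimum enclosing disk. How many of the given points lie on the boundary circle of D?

By Welzl's lemma the MEC is supported by two points (diametrically opposite) or three points (on a circumcircle).
The farthest pair is (0, -5)–(-2, 6) with squared distance 125. The circle on this segment as diameter has centre (-1, 0.5) and r² = 125/4 = 31.25.
Check (0, 5): distance² to centre = 21.25 ≤ 31.25, so it lies inside.
All remaining points lie in this disk, and no smaller disk contains both endpoints, so this is the minimum enclosing circle.
The points at distance exactly r from the centre are (0, -5), (-2, 6) — 2 points.

2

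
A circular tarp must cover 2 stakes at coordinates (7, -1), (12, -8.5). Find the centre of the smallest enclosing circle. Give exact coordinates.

(9.5, -4.75)

The smallest circle enclosing two points has them as diameter endpoints.
Centre = midpoint = (9.5, -4.75); r² = |(7, -1)−(12, -8.5)|²/4 = 81.25/4 = 20.3125.
Centre = (9.5, -4.75).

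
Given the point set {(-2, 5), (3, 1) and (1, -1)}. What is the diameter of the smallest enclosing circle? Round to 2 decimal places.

6.75

Call the three points A, B, C in the order given.
Side lengths²: AB² = 41, AC² = 45, BC² = 8.
Since AC² = 45 < 41 + 8 = 49, the triangle is acute, so the smallest enclosing circle is the circumcircle.
Circumcentre = (-1/6, 13/6), r² = 205/18.
Diameter = 2r = 2√(205/18) ≈ 6.75.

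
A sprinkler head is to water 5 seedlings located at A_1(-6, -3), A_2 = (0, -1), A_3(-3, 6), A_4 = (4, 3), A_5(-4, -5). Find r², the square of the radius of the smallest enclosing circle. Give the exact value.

A smallest enclosing disk is always determined by at most three of the input points on its boundary.
The minimum enclosing circle is determined by three boundary points: A_3, A_4, A_5.
Their circumcentre is (-1.3, 0.3) with r² = 35.38.
The farthest remaining point A_1 is at distance² 32.98 ≤ 35.38.

35.38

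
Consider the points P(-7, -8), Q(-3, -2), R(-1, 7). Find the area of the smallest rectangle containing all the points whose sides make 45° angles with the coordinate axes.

94.5

In coordinates u = x + y, v = x − y the rectangle is axis-aligned; the map (x,y)→(u,v) scales areas by 2.
u-values: -15, -5, 6; range = 6 − (-15) = 21.
v-values: 1, -1, -8; range = 1 − (-8) = 9.
Area = (21 × 9) / 2 = 94.5.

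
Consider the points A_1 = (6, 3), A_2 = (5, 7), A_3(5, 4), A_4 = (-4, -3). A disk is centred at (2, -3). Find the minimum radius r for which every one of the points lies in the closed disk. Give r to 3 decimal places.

10.440

The required radius is the distance from (2, -3) to the farthest point.
Squared distances: 52, 109, 58, 36.
Maximum is 109, attained at A_2.
r = √109 ≈ 10.440.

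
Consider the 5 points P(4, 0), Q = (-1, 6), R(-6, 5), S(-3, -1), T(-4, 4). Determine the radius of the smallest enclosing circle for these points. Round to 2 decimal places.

The farthest pair is P–R with squared distance 125. The circle on this segment as diameter has centre (-1, 2.5) and r² = 125/4 = 31.25.
Check Q: distance² to centre = 12.25 ≤ 31.25, so it lies inside.
All remaining points lie in this disk, and no smaller disk contains both endpoints, so this is the minimum enclosing circle.
r = √(31.25) ≈ 5.59.

5.59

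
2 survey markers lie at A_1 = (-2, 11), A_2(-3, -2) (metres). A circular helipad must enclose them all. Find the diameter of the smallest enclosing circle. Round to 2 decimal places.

The smallest circle enclosing two points has them as diameter endpoints.
Centre = midpoint = (-2.5, 4.5); r² = |A_1A_2|²/4 = 170/4 = 42.5.
Diameter = 2r = 2√(42.5) ≈ 13.04.

13.04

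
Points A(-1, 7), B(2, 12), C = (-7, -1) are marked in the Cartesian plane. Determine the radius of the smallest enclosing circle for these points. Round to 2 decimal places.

Side lengths²: AB² = 34, AC² = 100, BC² = 250.
Since BC² = 250 ≥ 100 + 34 = 134, the angle opposite BC is not acute, so the smallest enclosing circle has BC as diameter.
Centre = midpoint of BC = (-2.5, 5.5), r² = 250/4 = 62.5.
r = √(62.5) ≈ 7.91.

7.91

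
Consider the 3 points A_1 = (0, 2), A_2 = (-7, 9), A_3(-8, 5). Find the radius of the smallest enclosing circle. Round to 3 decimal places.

Side lengths²: A_1A_2² = 98, A_1A_3² = 73, A_2A_3² = 17.
Since A_1A_2² = 98 ≥ 73 + 17 = 90, the angle opposite A_1A_2 is not acute, so the smallest enclosing circle has A_1A_2 as diameter.
Centre = midpoint of A_1A_2 = (-3.5, 5.5), r² = 98/4 = 24.5.
r = √(24.5) ≈ 4.950.

4.950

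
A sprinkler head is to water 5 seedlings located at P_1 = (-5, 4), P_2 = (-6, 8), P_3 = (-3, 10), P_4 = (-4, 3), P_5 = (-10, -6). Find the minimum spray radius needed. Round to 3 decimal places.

8.732

By Welzl's lemma the MEC is supported by two points (diametrically opposite) or three points (on a circumcircle).
The farthest pair is P_3–P_5 with squared distance 305. The circle on this segment as diameter has centre (-6.5, 2) and r² = 305/4 = 76.25.
Check P_1: distance² to centre = 6.25 ≤ 76.25, so it lies inside.
All remaining points lie in this disk, and no smaller disk contains both endpoints, so this is the minimum enclosing circle.
r = √(76.25) ≈ 8.732.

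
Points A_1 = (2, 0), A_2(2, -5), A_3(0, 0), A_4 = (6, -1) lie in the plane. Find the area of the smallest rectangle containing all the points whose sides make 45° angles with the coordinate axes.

In coordinates u = x + y, v = x − y the rectangle is axis-aligned; the map (x,y)→(u,v) scales areas by 2.
u-values: 2, -3, 0, 5; range = 5 − (-3) = 8.
v-values: 2, 7, 0, 7; range = 7 − 0 = 7.
Area = (8 × 7) / 2 = 28.

28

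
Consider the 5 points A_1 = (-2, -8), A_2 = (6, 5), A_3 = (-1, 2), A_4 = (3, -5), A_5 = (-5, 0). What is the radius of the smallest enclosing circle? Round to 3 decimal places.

7.632

By Welzl's lemma the MEC is supported by two points (diametrically opposite) or three points (on a circumcircle).
The farthest pair is A_1–A_2 with squared distance 233. The circle on this segment as diameter has centre (2, -1.5) and r² = 233/4 = 58.25.
Check A_3: distance² to centre = 21.25 ≤ 58.25, so it lies inside.
All remaining points lie in this disk, and no smaller disk contains both endpoints, so this is the minimum enclosing circle.
r = √(58.25) ≈ 7.632.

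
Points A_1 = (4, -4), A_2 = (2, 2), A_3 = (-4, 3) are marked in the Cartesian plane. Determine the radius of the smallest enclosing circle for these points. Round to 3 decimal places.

Side lengths²: A_1A_2² = 40, A_1A_3² = 113, A_2A_3² = 37.
Since A_1A_3² = 113 ≥ 40 + 37 = 77, the angle opposite A_1A_3 is not acute, so the smallest enclosing circle has A_1A_3 as diameter.
Centre = midpoint of A_1A_3 = (0, -0.5), r² = 113/4 = 28.25.
r = √(28.25) ≈ 5.315.

5.315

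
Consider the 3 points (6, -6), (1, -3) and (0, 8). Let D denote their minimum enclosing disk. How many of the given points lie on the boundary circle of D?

2

Call the three points A, B, C in the order given.
Side lengths²: AB² = 34, AC² = 232, BC² = 122.
Since AC² = 232 ≥ 122 + 34 = 156, the angle opposite AC is not acute, so the smallest enclosing circle has AC as diameter.
Centre = midpoint of AC = (3, 1), r² = 232/4 = 58.
The points at distance exactly r from the centre are (6, -6), (0, 8) — 2 points.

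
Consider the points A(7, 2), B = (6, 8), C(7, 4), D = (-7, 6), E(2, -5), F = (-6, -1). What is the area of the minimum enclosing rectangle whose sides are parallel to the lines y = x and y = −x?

210

In coordinates u = x + y, v = x − y the rectangle is axis-aligned; the map (x,y)→(u,v) scales areas by 2.
u-values: 9, 14, 11, -1, -3, -7; range = 14 − (-7) = 21.
v-values: 5, -2, 3, -13, 7, -5; range = 7 − (-13) = 20.
Area = (21 × 20) / 2 = 210.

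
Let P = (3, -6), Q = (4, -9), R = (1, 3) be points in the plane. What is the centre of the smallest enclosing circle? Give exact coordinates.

(2.5, -3)

Side lengths²: PQ² = 10, PR² = 85, QR² = 153.
Since QR² = 153 ≥ 85 + 10 = 95, the angle opposite QR is not acute, so the smallest enclosing circle has QR as diameter.
Centre = midpoint of QR = (2.5, -3), r² = 153/4 = 38.25.
Centre = (2.5, -3).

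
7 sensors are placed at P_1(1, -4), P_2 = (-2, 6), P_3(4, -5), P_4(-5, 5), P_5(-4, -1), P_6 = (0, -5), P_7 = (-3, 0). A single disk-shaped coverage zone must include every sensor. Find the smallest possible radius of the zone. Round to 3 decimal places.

6.727

By Welzl's lemma the MEC is supported by two points (diametrically opposite) or three points (on a circumcircle).
The farthest pair is P_3–P_4 with squared distance 181. The circle on this segment as diameter has centre (-0.5, 0) and r² = 181/4 = 45.25.
Check P_1: distance² to centre = 18.25 ≤ 45.25, so it lies inside.
All remaining points lie in this disk, and no smaller disk contains both endpoints, so this is the minimum enclosing circle.
r = √(45.25) ≈ 6.727.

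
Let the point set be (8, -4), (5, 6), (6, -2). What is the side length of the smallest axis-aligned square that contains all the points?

10

The bounding box has width 3 and height 10.
An axis-aligned square enclosing the set must have side ≥ max(width, height).
So the minimum side is max(3, 10) = 10.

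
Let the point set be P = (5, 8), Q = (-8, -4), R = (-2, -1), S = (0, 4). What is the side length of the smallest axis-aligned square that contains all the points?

The bounding box has width 13 and height 12.
An axis-aligned square enclosing the set must have side ≥ max(width, height).
So the minimum side is max(13, 12) = 13.

13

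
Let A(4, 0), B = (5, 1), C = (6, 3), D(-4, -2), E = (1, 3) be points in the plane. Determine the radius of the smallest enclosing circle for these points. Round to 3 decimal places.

5.590

The farthest pair is C–D with squared distance 125. The circle on this segment as diameter has centre (1, 0.5) and r² = 125/4 = 31.25.
Check A: distance² to centre = 9.25 ≤ 31.25, so it lies inside.
All remaining points lie in this disk, and no smaller disk contains both endpoints, so this is the minimum enclosing circle.
r = √(31.25) ≈ 5.590.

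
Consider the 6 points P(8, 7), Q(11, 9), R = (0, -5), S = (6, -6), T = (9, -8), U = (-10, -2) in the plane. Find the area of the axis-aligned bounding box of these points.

x ranges over [-10, 11], width 21.
y ranges over [-8, 9], height 17.
Area = 21 × 17 = 357.

357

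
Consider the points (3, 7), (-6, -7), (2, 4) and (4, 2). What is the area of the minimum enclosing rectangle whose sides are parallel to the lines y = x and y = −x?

69

In coordinates u = x + y, v = x − y the rectangle is axis-aligned; the map (x,y)→(u,v) scales areas by 2.
u-values: 10, -13, 6, 6; range = 10 − (-13) = 23.
v-values: -4, 1, -2, 2; range = 2 − (-4) = 6.
Area = (23 × 6) / 2 = 69.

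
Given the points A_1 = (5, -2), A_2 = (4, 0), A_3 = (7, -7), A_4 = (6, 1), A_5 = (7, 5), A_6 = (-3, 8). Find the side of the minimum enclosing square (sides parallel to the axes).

15

The bounding box has width 10 and height 15.
An axis-aligned square enclosing the set must have side ≥ max(width, height).
So the minimum side is max(10, 15) = 15.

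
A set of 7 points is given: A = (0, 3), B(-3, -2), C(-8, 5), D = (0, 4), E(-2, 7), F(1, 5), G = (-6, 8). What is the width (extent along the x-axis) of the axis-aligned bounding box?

max x = 1, min x = -8, so width = 9.

9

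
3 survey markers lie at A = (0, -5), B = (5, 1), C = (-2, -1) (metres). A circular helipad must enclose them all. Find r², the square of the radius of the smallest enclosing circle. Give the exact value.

Side lengths²: AB² = 61, AC² = 20, BC² = 53.
Since AB² = 61 < 53 + 20 = 73, the triangle is acute, so the smallest enclosing circle is the circumcircle.
Circumcentre = (1.9375, -1.53125), r² = 15.7861328125.

15.7861328125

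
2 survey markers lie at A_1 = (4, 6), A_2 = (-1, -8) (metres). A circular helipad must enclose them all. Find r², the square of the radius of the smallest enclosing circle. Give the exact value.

The smallest circle enclosing two points has them as diameter endpoints.
Centre = midpoint = (1.5, -1); r² = |A_1A_2|²/4 = 221/4 = 55.25.

55.25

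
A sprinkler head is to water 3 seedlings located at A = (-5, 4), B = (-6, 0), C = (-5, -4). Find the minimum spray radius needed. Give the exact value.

4

Side lengths²: AB² = 17, AC² = 64, BC² = 17.
Since AC² = 64 ≥ 17 + 17 = 34, the angle opposite AC is not acute, so the smallest enclosing circle has AC as diameter.
Centre = midpoint of AC = (-5, 0), r² = 64/4 = 16.
r = √16 = 4.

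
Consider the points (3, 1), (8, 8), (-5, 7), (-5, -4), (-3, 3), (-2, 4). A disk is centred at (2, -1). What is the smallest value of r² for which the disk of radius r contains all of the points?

The required radius is the distance from (2, -1) to the farthest point.
Squared distances: 5, 117, 113, 58, 41, 41.
Maximum is 117, attained at (8, 8).

117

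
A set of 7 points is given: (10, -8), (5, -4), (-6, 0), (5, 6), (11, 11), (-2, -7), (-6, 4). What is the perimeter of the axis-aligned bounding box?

72

Width = max x − min x = 11 − (-6) = 17.
Height = max y − min y = 11 − (-8) = 19.
Perimeter = 2(17 + 19) = 72.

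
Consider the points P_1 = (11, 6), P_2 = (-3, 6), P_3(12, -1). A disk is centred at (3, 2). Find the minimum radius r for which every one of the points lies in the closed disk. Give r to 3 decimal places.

9.487

The required radius is the distance from (3, 2) to the farthest point.
Squared distances: 80, 52, 90.
Maximum is 90, attained at P_3.
r = √90 ≈ 9.487.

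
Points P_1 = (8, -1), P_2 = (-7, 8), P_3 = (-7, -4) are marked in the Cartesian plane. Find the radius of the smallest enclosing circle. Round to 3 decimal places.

8.920

Side lengths²: P_1P_2² = 306, P_1P_3² = 234, P_2P_3² = 144.
Since P_1P_2² = 306 < 234 + 144 = 378, the triangle is acute, so the smallest enclosing circle is the circumcircle.
Circumcentre = (-0.4, 2), r² = 79.56.
r = √(79.56) ≈ 8.920.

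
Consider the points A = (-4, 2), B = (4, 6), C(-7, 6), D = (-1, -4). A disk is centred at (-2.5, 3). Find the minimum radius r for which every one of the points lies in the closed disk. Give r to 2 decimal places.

The required radius is the distance from (-2.5, 3) to the farthest point.
Squared distances: 3.25, 51.25, 29.25, 51.25.
Maximum is 51.25, attained at B.
r = √(51.25) ≈ 7.16.

7.16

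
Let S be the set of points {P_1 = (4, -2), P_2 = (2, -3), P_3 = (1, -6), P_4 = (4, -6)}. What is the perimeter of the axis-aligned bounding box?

Width = max x − min x = 4 − 1 = 3.
Height = max y − min y = -2 − (-6) = 4.
Perimeter = 2(3 + 4) = 14.

14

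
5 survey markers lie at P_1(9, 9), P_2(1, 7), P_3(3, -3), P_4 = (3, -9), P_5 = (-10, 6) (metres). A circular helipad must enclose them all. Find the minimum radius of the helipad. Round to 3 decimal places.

11.180

The minimum enclosing circle is determined by three boundary points: P_1, P_4, P_5.
Their circumcentre is (7/18, 101/54) with r² = 182225/1458.
The farthest remaining point P_3 is at distance² 44525/1458 ≤ 182225/1458.
r = √(182225/1458) ≈ 11.180.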